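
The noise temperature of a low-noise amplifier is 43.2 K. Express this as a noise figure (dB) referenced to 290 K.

F = 1 + T_e/T₀ = 1 + 43.2/290 = 1.14897
NF = 10 log₁₀(1.14897) = 0.603 dB

0.603 dB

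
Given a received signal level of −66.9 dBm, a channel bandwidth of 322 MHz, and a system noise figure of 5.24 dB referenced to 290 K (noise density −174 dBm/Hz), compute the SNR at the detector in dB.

16.8 dB

Noise floor: N = −174 + 10 log₁₀(B) + NF
10 log₁₀(3.22×10⁸) = 85.08 dB
N = −174 + 85.08 + 5.24 = −83.68 dBm
SNR = P_sig − N = −66.9 − (−83.68) = 16.78 dB → 16.8 dB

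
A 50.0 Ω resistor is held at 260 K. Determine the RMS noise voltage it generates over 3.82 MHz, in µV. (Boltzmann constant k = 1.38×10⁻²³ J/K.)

V_n = √(4kTRB)
4kTRB = 4 × 1.38×10⁻²³ × 260 × 5.00×10¹ × 3.82×10⁶ = 2.74×10⁻¹² V²
V_n = √(2.74×10⁻¹²) = 1.66×10⁻⁶ V = 1.66 µV

1.66 µV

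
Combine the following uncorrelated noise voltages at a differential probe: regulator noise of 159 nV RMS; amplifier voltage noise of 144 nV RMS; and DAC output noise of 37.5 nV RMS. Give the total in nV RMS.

218 nV

Uncorrelated sources add in power (mean-square): V_tot = √(ΣV_i²)
V_tot = √[(1.59×10⁻⁷)² + (1.44×10⁻⁷)² + (3.75×10⁻⁸)²] = 2.18×10⁻⁷ V = 218 nV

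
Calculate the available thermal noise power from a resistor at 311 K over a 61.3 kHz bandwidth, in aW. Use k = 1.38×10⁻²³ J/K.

P_n = kTB = 1.38×10⁻²³ × 311 × 6.13×10⁴ = 2.63×10⁻¹⁶ W = 263 aW

263 aW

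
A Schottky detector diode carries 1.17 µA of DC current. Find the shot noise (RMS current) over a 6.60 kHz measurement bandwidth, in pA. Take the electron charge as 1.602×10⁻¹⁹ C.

49.7 pA

I_n = √(2qI·B)
2qI·B = 2 × 1.602×10⁻¹⁹ × 1.17×10⁻⁶ × 6.60×10³ = 2.47×10⁻²¹ A²
I_n = √(2.47×10⁻²¹) = 4.97×10⁻¹¹ A = 49.7 pA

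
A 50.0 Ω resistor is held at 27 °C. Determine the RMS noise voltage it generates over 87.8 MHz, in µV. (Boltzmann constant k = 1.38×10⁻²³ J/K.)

8.53 µV

T = 27 °C + 273.15 = 300.15 K
V_n = √(4kTRB)
4kTRB = 4 × 1.38×10⁻²³ × 300.15 × 5.00×10¹ × 8.78×10⁷ = 7.27×10⁻¹¹ V²
V_n = √(7.27×10⁻¹¹) = 8.53×10⁻⁶ V = 8.53 µV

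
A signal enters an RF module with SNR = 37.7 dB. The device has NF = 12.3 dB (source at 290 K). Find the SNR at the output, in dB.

By definition F = SNR_in/SNR_out, so in dB: SNR_out = SNR_in − NF
SNR_out = 37.7 − 12.3 = 25.4 dB

25.4 dB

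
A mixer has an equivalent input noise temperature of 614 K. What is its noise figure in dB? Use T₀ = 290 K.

4.94 dB

F = 1 + T_e/T₀ = 1 + 614/290 = 3.11724
NF = 10 log₁₀(3.11724) = 4.94 dB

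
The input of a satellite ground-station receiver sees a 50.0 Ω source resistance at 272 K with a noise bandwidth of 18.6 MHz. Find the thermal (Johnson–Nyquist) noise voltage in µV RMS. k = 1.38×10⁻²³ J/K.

V_n = √(4kTRB)
4kTRB = 4 × 1.38×10⁻²³ × 272 × 5.00×10¹ × 1.86×10⁷ = 1.40×10⁻¹¹ V²
V_n = √(1.40×10⁻¹¹) = 3.74×10⁻⁶ V = 3.74 µV

3.74 µV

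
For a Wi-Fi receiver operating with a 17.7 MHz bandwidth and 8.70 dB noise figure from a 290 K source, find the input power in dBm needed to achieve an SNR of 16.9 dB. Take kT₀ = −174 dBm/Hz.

Sensitivity = −174 + 10 log₁₀(B) + NF + SNR_min
= −174 + 72.48 + 8.70 + 16.9
= −75.92 dBm → −75.9 dBm

−75.9 dBm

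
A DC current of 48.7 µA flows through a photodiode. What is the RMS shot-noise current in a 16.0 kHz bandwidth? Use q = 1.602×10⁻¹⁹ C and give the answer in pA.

500 pA

I_n = √(2qI·B)
2qI·B = 2 × 1.602×10⁻¹⁹ × 4.87×10⁻⁵ × 1.60×10⁴ = 2.50×10⁻¹⁹ A²
I_n = √(2.50×10⁻¹⁹) = 5.00×10⁻¹⁰ A = 500 pA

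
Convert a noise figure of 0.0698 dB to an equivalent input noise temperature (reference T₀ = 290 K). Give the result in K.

F = 10^(0.0698/10) = 1.0162
T_e = (F − 1)·T₀ = (1.0162 − 1) × 290 = 4.70 K

4.70 K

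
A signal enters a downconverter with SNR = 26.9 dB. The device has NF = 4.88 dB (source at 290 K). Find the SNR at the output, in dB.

22.02 dB

By definition F = SNR_in/SNR_out, so in dB: SNR_out = SNR_in − NF
SNR_out = 26.9 − 4.88 = 22.02 dB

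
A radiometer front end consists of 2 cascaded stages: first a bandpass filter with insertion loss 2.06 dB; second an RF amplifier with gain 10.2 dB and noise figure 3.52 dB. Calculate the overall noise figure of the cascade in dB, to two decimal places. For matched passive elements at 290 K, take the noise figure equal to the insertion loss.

Convert to linear (a loss of L dB is a gain of −L dB): F_i = 10^(NF_i/10), G_i = 10^(G_i,dB/10)
  Stage 1: F_1 = 10^(2.06/10) = 1.607, G_1 = 10^(−2.06/10) = 0.6223
  Stage 2: F_2 = 10^(3.52/10) = 2.249, G_2 = 10^(10.2/10) = 10.47
Friis cascade:
  F = 1.607 + (2.249 − 1)/0.6223 = 3.614
NF = 10 log₁₀(3.614) = 5.58 dB

5.58 dB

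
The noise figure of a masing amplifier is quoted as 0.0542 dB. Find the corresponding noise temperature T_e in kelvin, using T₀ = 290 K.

F = 10^(0.0542/10) = 1.01256
T_e = (F − 1)·T₀ = (1.01256 − 1) × 290 = 3.64 K

3.64 K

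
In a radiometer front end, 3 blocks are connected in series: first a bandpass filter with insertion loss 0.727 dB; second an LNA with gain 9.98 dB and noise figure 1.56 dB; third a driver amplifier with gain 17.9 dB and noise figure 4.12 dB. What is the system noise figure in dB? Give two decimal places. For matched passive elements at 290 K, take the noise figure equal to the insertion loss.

2.74 dB

Convert to linear (a loss of L dB is a gain of −L dB): F_i = 10^(NF_i/10), G_i = 10^(G_i,dB/10)
  Stage 1: F_1 = 10^(0.727/10) = 1.182, G_1 = 10^(−0.727/10) = 0.8459
  Stage 2: F_2 = 10^(1.56/10) = 1.432, G_2 = 10^(9.98/10) = 9.954
  Stage 3: F_3 = 10^(4.12/10) = 2.582, G_3 = 10^(17.9/10) = 61.66
Friis cascade:
  F = 1.182 + (1.432 − 1)/0.8459 + (2.582 − 1)/8.420 = 1.881
NF = 10 log₁₀(1.881) = 2.74 dB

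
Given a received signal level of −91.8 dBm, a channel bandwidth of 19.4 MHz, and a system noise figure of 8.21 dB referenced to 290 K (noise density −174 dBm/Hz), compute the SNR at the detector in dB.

1.1 dB

Noise floor: N = −174 + 10 log₁₀(B) + NF
10 log₁₀(1.94×10⁷) = 72.88 dB
N = −174 + 72.88 + 8.21 = −92.91 dBm
SNR = P_sig − N = −91.8 − (−92.91) = 1.11 dB → 1.1 dB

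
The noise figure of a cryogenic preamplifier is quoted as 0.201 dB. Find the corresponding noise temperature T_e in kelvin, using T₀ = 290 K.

13.7 K

F = 10^(0.201/10) = 1.04737
T_e = (F − 1)·T₀ = (1.04737 − 1) × 290 = 13.7 K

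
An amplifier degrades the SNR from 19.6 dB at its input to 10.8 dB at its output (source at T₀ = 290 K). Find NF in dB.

NF (dB) = SNR_in(dB) − SNR_out(dB) when the source is at T₀
NF = 19.6 − 10.8 = 8.8 dB

8.8 dB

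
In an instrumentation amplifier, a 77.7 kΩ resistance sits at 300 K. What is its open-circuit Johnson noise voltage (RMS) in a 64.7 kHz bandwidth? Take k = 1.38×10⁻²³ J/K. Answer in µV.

V_n = √(4kTRB)
4kTRB = 4 × 1.38×10⁻²³ × 300 × 7.77×10⁴ × 6.47×10⁴ = 8.33×10⁻¹¹ V²
V_n = √(8.33×10⁻¹¹) = 9.12×10⁻⁶ V = 9.12 µV

9.12 µV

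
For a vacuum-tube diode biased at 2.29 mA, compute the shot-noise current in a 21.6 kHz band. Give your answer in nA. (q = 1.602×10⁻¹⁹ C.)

3.98 nA

I_n = √(2qI·B)
2qI·B = 2 × 1.602×10⁻¹⁹ × 2.29×10⁻³ × 2.16×10⁴ = 1.58×10⁻¹⁷ A²
I_n = √(1.58×10⁻¹⁷) = 3.98×10⁻⁹ A = 3.98 nA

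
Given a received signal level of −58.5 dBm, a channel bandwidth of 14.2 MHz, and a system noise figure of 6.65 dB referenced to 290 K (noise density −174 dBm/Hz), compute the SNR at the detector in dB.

Noise floor: N = −174 + 10 log₁₀(B) + NF
10 log₁₀(1.42×10⁷) = 71.52 dB
N = −174 + 71.52 + 6.65 = −95.83 dBm
SNR = P_sig − N = −58.5 − (−95.83) = 37.33 dB → 37.3 dB

37.3 dB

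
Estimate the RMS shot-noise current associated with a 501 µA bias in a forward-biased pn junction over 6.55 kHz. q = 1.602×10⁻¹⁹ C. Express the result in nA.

1.03 nA

I_n = √(2qI·B)
2qI·B = 2 × 1.602×10⁻¹⁹ × 5.01×10⁻⁴ × 6.55×10³ = 1.05×10⁻¹⁸ A²
I_n = √(1.05×10⁻¹⁸) = 1.03×10⁻⁹ A = 1.03 nA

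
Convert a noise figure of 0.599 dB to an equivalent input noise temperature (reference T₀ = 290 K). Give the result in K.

F = 10^(0.599/10) = 1.14789
T_e = (F − 1)·T₀ = (1.14789 − 1) × 290 = 42.9 K

42.9 K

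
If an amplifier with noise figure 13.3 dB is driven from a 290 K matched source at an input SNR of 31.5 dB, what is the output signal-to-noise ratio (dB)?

18.2 dB

By definition F = SNR_in/SNR_out, so in dB: SNR_out = SNR_in − NF
SNR_out = 31.5 − 13.3 = 18.2 dB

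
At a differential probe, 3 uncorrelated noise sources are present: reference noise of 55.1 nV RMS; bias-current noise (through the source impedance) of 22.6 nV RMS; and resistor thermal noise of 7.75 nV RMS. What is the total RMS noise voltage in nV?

60.1 nV

Uncorrelated sources add in power (mean-square): V_tot = √(ΣV_i²)
V_tot = √[(5.51×10⁻⁸)² + (2.26×10⁻⁸)² + (7.75×10⁻⁹)²] = 6.01×10⁻⁸ V = 60.1 nV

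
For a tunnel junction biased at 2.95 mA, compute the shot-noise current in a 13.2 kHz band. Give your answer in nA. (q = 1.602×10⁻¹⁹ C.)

3.53 nA

I_n = √(2qI·B)
2qI·B = 2 × 1.602×10⁻¹⁹ × 2.95×10⁻³ × 1.32×10⁴ = 1.25×10⁻¹⁷ A²
I_n = √(1.25×10⁻¹⁷) = 3.53×10⁻⁹ A = 3.53 nA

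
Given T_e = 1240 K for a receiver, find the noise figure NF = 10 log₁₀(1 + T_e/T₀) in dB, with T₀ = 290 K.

F = 1 + T_e/T₀ = 1 + 1240/290 = 5.27586
NF = 10 log₁₀(5.27586) = 7.22 dB

7.22 dB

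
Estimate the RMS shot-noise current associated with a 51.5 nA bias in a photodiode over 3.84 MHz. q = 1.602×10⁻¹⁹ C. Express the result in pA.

I_n = √(2qI·B)
2qI·B = 2 × 1.602×10⁻¹⁹ × 5.15×10⁻⁸ × 3.84×10⁶ = 6.34×10⁻²⁰ A²
I_n = √(6.34×10⁻²⁰) = 2.52×10⁻¹⁰ A = 252 pA

252 pA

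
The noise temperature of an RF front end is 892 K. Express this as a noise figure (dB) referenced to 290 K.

6.10 dB

F = 1 + T_e/T₀ = 1 + 892/290 = 4.07586
NF = 10 log₁₀(4.07586) = 6.10 dB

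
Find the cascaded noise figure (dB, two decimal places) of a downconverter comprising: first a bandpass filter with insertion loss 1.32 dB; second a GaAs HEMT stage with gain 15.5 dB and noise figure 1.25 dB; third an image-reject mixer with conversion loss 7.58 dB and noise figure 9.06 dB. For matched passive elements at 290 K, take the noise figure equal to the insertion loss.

Convert to linear (a loss of L dB is a gain of −L dB): F_i = 10^(NF_i/10), G_i = 10^(G_i,dB/10)
  Stage 1: F_1 = 10^(1.32/10) = 1.355, G_1 = 10^(−1.32/10) = 0.7379
  Stage 2: F_2 = 10^(1.25/10) = 1.334, G_2 = 10^(15.5/10) = 35.48
  Stage 3: F_3 = 10^(9.06/10) = 8.054, G_3 = 10^(−7.58/10) = 0.1746
Friis cascade:
  F = 1.355 + (1.334 − 1)/0.7379 + (8.054 − 1)/26.18 = 2.077
NF = 10 log₁₀(2.077) = 3.17 dB

3.17 dB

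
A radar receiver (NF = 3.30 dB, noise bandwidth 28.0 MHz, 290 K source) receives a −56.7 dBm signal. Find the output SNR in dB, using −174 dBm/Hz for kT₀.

Noise floor: N = −174 + 10 log₁₀(B) + NF
10 log₁₀(2.80×10⁷) = 74.47 dB
N = −174 + 74.47 + 3.30 = −96.23 dBm
SNR = P_sig − N = −56.7 − (−96.23) = 39.53 dB → 39.5 dB

39.5 dB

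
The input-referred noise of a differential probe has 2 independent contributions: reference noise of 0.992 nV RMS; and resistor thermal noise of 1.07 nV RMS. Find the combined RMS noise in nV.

Uncorrelated sources add in power (mean-square): V_tot = √(ΣV_i²)
V_tot = √[(9.92×10⁻¹⁰)² + (1.07×10⁻⁹)²] = 1.46×10⁻⁹ V = 1.46 nV

1.46 nV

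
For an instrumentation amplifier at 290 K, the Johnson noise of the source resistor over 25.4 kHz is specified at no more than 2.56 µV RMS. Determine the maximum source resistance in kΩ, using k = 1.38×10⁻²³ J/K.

16.1 kΩ

Johnson–Nyquist: V_n = √(4kTRB) ⇒ R = V_n² / (4kTB)
4kTB = 4 × 1.38×10⁻²³ × 290 × 2.54×10⁴ = 4.07×10⁻¹⁶
R = (2.56×10⁻⁶)² / 4.07×10⁻¹⁶ = 1.61×10⁴ Ω = 16.1 kΩ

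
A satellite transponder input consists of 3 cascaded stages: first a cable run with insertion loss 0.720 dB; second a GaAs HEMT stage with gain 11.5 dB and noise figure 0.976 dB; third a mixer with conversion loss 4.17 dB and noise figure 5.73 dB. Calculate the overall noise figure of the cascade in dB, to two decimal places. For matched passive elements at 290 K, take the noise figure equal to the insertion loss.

2.32 dB

Convert to linear (a loss of L dB is a gain of −L dB): F_i = 10^(NF_i/10), G_i = 10^(G_i,dB/10)
  Stage 1: F_1 = 10^(0.720/10) = 1.180, G_1 = 10^(−0.720/10) = 0.8472
  Stage 2: F_2 = 10^(0.976/10) = 1.252, G_2 = 10^(11.5/10) = 14.13
  Stage 3: F_3 = 10^(5.73/10) = 3.741, G_3 = 10^(−4.17/10) = 0.3828
Friis cascade:
  F = 1.180 + (1.252 − 1)/0.8472 + (3.741 − 1)/11.97 = 1.707
NF = 10 log₁₀(1.707) = 2.32 dB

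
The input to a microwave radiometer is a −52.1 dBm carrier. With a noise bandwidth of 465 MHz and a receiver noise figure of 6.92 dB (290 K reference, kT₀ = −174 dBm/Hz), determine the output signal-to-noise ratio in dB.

Noise floor: N = −174 + 10 log₁₀(B) + NF
10 log₁₀(4.65×10⁸) = 86.67 dB
N = −174 + 86.67 + 6.92 = −80.41 dBm
SNR = P_sig − N = −52.1 − (−80.41) = 28.31 dB → 28.3 dB

28.3 dB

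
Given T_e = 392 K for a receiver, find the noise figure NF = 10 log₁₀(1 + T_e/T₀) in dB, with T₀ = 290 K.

F = 1 + T_e/T₀ = 1 + 392/290 = 2.35172
NF = 10 log₁₀(2.35172) = 3.71 dB

3.71 dB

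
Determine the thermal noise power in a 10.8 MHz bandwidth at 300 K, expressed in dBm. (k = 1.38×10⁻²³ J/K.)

−103.5 dBm

P_n = kTB = 1.38×10⁻²³ × 300 × 1.08×10⁷ = 4.47×10⁻¹⁴ W
In dBm: 10 log₁₀(4.47×10⁻¹⁴ / 10⁻³) = −103.5 dBm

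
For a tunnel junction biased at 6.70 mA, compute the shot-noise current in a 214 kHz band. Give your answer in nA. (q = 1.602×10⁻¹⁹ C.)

21.4 nA

I_n = √(2qI·B)
2qI·B = 2 × 1.602×10⁻¹⁹ × 6.70×10⁻³ × 2.14×10⁵ = 4.59×10⁻¹⁶ A²
I_n = √(4.59×10⁻¹⁶) = 2.14×10⁻⁸ A = 21.4 nA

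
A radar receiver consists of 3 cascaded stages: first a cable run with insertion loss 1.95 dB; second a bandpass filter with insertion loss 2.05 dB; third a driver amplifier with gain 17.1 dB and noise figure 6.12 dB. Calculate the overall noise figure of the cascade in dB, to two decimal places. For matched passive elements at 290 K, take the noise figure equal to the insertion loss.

Convert to linear (a loss of L dB is a gain of −L dB): F_i = 10^(NF_i/10), G_i = 10^(G_i,dB/10)
  Stage 1: F_1 = 10^(1.95/10) = 1.567, G_1 = 10^(−1.95/10) = 0.6383
  Stage 2: F_2 = 10^(2.05/10) = 1.603, G_2 = 10^(−2.05/10) = 0.6237
  Stage 3: F_3 = 10^(6.12/10) = 4.093, G_3 = 10^(17.1/10) = 51.29
Friis cascade:
  F = 1.567 + (1.603 − 1)/0.6383 + (4.093 − 1)/0.3981 = 10.28
NF = 10 log₁₀(10.28) = 10.12 dB

10.12 dB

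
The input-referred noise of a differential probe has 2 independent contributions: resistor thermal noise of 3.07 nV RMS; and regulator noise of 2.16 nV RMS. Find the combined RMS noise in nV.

Uncorrelated sources add in power (mean-square): V_tot = √(ΣV_i²)
V_tot = √[(3.07×10⁻⁹)² + (2.16×10⁻⁹)²] = 3.75×10⁻⁹ V = 3.75 nV

3.75 nV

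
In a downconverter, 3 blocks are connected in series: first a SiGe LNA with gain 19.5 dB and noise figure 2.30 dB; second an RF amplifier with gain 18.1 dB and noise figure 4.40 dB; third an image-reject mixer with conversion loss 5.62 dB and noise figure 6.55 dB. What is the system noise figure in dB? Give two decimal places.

Convert to linear (a loss of L dB is a gain of −L dB): F_i = 10^(NF_i/10), G_i = 10^(G_i,dB/10)
  Stage 1: F_1 = 10^(2.30/10) = 1.698, G_1 = 10^(19.5/10) = 89.13
  Stage 2: F_2 = 10^(4.40/10) = 2.754, G_2 = 10^(18.1/10) = 64.57
  Stage 3: F_3 = 10^(6.55/10) = 4.519, G_3 = 10^(−5.62/10) = 0.2742
Friis cascade:
  F = 1.698 + (2.754 − 1)/89.13 + (4.519 − 1)/5754 = 1.719
NF = 10 log₁₀(1.719) = 2.35 dB

2.35 dB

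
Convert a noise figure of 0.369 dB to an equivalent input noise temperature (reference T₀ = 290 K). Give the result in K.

F = 10^(0.369/10) = 1.08868
T_e = (F − 1)·T₀ = (1.08868 − 1) × 290 = 25.7 K

25.7 K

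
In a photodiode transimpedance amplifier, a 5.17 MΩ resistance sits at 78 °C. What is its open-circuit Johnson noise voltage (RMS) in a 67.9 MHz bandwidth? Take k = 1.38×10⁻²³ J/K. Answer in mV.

2.61 mV

T = 78 °C + 273.15 = 351.15 K
V_n = √(4kTRB)
4kTRB = 4 × 1.38×10⁻²³ × 351.15 × 5.17×10⁶ × 6.79×10⁷ = 6.80×10⁻⁶ V²
V_n = √(6.80×10⁻⁶) = 2.61×10⁻³ V = 2.61 mV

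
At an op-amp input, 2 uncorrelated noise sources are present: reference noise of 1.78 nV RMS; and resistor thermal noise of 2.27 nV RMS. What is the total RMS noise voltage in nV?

2.88 nV

Uncorrelated sources add in power (mean-square): V_tot = √(ΣV_i²)
V_tot = √[(1.78×10⁻⁹)² + (2.27×10⁻⁹)²] = 2.88×10⁻⁹ V = 2.88 nV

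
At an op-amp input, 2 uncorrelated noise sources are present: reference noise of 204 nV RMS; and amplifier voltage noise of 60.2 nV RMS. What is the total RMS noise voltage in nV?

213 nV

Uncorrelated sources add in power (mean-square): V_tot = √(ΣV_i²)
V_tot = √[(2.04×10⁻⁷)² + (6.02×10⁻⁸)²] = 2.13×10⁻⁷ V = 213 nV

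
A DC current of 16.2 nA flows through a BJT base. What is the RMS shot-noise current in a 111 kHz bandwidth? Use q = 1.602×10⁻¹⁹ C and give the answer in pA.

24.0 pA

I_n = √(2qI·B)
2qI·B = 2 × 1.602×10⁻¹⁹ × 1.62×10⁻⁸ × 1.11×10⁵ = 5.76×10⁻²² A²
I_n = √(5.76×10⁻²²) = 2.40×10⁻¹¹ A = 24.0 pA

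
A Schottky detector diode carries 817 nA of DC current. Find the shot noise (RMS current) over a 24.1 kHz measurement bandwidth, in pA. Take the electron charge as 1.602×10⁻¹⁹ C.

79.4 pA

I_n = √(2qI·B)
2qI·B = 2 × 1.602×10⁻¹⁹ × 8.17×10⁻⁷ × 2.41×10⁴ = 6.31×10⁻²¹ A²
I_n = √(6.31×10⁻²¹) = 7.94×10⁻¹¹ A = 79.4 pA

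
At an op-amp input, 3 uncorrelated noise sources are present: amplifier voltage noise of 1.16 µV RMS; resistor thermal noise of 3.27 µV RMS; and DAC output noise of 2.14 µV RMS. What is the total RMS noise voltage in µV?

Uncorrelated sources add in power (mean-square): V_tot = √(ΣV_i²)
V_tot = √[(1.16×10⁻⁶)² + (3.27×10⁻⁶)² + (2.14×10⁻⁶)²] = 4.08×10⁻⁶ V = 4.08 µV

4.08 µV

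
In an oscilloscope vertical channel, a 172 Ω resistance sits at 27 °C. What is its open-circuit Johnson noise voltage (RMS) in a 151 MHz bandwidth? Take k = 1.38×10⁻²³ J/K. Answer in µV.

T = 27 °C + 273.15 = 300.15 K
V_n = √(4kTRB)
4kTRB = 4 × 1.38×10⁻²³ × 300.15 × 1.72×10² × 1.51×10⁸ = 4.30×10⁻¹⁰ V²
V_n = √(4.30×10⁻¹⁰) = 2.07×10⁻⁵ V = 20.7 µV

20.7 µV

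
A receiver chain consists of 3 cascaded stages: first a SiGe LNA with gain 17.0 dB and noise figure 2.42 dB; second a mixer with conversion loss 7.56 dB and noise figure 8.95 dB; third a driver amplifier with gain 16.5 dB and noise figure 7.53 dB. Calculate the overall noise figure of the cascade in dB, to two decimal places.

3.83 dB

Convert to linear (a loss of L dB is a gain of −L dB): F_i = 10^(NF_i/10), G_i = 10^(G_i,dB/10)
  Stage 1: F_1 = 10^(2.42/10) = 1.746, G_1 = 10^(17.0/10) = 50.12
  Stage 2: F_2 = 10^(8.95/10) = 7.852, G_2 = 10^(−7.56/10) = 0.1754
  Stage 3: F_3 = 10^(7.53/10) = 5.662, G_3 = 10^(16.5/10) = 44.67
Friis cascade:
  F = 1.746 + (7.852 − 1)/50.12 + (5.662 − 1)/8.790 = 2.413
NF = 10 log₁₀(2.413) = 3.83 dB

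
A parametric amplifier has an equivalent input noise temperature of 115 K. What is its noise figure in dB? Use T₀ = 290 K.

1.45 dB

F = 1 + T_e/T₀ = 1 + 115/290 = 1.39655
NF = 10 log₁₀(1.39655) = 1.45 dB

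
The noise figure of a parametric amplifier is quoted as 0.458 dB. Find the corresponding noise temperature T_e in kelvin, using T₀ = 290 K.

32.3 K

F = 10^(0.458/10) = 1.11122
T_e = (F − 1)·T₀ = (1.11122 − 1) × 290 = 32.3 K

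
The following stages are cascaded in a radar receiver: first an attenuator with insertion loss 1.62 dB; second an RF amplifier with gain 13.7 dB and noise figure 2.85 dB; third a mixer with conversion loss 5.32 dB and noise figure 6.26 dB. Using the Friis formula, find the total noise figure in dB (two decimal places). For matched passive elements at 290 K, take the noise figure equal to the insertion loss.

Convert to linear (a loss of L dB is a gain of −L dB): F_i = 10^(NF_i/10), G_i = 10^(G_i,dB/10)
  Stage 1: F_1 = 10^(1.62/10) = 1.452, G_1 = 10^(−1.62/10) = 0.6887
  Stage 2: F_2 = 10^(2.85/10) = 1.928, G_2 = 10^(13.7/10) = 23.44
  Stage 3: F_3 = 10^(6.26/10) = 4.227, G_3 = 10^(−5.32/10) = 0.2938
Friis cascade:
  F = 1.452 + (1.928 − 1)/0.6887 + (4.227 − 1)/16.14 = 2.999
NF = 10 log₁₀(2.999) = 4.77 dB

4.77 dB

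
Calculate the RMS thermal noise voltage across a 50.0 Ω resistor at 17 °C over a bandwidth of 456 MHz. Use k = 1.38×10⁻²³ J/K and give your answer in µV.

T = 17 °C + 273.15 = 290.15 K
V_n = √(4kTRB)
4kTRB = 4 × 1.38×10⁻²³ × 290.15 × 5.00×10¹ × 4.56×10⁸ = 3.65×10⁻¹⁰ V²
V_n = √(3.65×10⁻¹⁰) = 1.91×10⁻⁵ V = 19.1 µV

19.1 µV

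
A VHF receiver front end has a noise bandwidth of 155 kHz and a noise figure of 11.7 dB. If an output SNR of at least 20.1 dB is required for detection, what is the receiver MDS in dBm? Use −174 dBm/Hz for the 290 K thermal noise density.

−90.3 dBm

Sensitivity = −174 + 10 log₁₀(B) + NF + SNR_min
= −174 + 51.9 + 11.7 + 20.1
= −90.3 dBm → −90.3 dBm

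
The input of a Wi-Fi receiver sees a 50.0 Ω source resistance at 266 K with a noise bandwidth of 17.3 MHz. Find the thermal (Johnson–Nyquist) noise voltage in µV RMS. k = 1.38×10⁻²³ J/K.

V_n = √(4kTRB)
4kTRB = 4 × 1.38×10⁻²³ × 266 × 5.00×10¹ × 1.73×10⁷ = 1.27×10⁻¹¹ V²
V_n = √(1.27×10⁻¹¹) = 3.56×10⁻⁶ V = 3.56 µV

3.56 µV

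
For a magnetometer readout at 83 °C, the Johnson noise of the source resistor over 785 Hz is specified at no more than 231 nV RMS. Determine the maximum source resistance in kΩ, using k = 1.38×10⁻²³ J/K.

T = 83 °C + 273.15 = 356.15 K
Johnson–Nyquist: V_n = √(4kTRB) ⇒ R = V_n² / (4kTB)
4kTB = 4 × 1.38×10⁻²³ × 356.15 × 7.85×10² = 1.54×10⁻¹⁷
R = (2.31×10⁻⁷)² / 1.54×10⁻¹⁷ = 3.46×10³ Ω = 3.46 kΩ

3.46 kΩ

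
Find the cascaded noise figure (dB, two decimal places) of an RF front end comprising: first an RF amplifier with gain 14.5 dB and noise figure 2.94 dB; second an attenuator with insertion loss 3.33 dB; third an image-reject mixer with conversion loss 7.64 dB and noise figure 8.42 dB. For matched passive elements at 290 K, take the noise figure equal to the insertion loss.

3.92 dB

Convert to linear (a loss of L dB is a gain of −L dB): F_i = 10^(NF_i/10), G_i = 10^(G_i,dB/10)
  Stage 1: F_1 = 10^(2.94/10) = 1.968, G_1 = 10^(14.5/10) = 28.18
  Stage 2: F_2 = 10^(3.33/10) = 2.153, G_2 = 10^(−3.33/10) = 0.4645
  Stage 3: F_3 = 10^(8.42/10) = 6.950, G_3 = 10^(−7.64/10) = 0.1722
Friis cascade:
  F = 1.968 + (2.153 − 1)/28.18 + (6.950 − 1)/13.09 = 2.463
NF = 10 log₁₀(2.463) = 3.92 dB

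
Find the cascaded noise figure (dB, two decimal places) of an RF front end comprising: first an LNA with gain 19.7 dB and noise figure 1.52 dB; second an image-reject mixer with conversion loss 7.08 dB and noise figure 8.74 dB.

1.73 dB

Convert to linear (a loss of L dB is a gain of −L dB): F_i = 10^(NF_i/10), G_i = 10^(G_i,dB/10)
  Stage 1: F_1 = 10^(1.52/10) = 1.419, G_1 = 10^(19.7/10) = 93.33
  Stage 2: F_2 = 10^(8.74/10) = 7.482, G_2 = 10^(−7.08/10) = 0.1959
Friis cascade:
  F = 1.419 + (7.482 − 1)/93.33 = 1.489
NF = 10 log₁₀(1.489) = 1.73 dB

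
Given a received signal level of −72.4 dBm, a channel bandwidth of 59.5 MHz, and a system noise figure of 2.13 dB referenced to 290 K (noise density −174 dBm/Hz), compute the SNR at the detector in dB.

21.7 dB

Noise floor: N = −174 + 10 log₁₀(B) + NF
10 log₁₀(5.95×10⁷) = 77.75 dB
N = −174 + 77.75 + 2.13 = −94.12 dBm
SNR = P_sig − N = −72.4 − (−94.12) = 21.72 dB → 21.7 dB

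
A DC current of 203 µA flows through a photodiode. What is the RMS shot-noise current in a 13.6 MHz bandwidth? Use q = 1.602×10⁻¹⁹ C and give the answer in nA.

29.7 nA

I_n = √(2qI·B)
2qI·B = 2 × 1.602×10⁻¹⁹ × 2.03×10⁻⁴ × 1.36×10⁷ = 8.85×10⁻¹⁶ A²
I_n = √(8.85×10⁻¹⁶) = 2.97×10⁻⁸ A = 29.7 nA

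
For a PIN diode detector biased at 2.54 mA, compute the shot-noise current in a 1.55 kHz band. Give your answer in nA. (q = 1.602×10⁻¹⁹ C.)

I_n = √(2qI·B)
2qI·B = 2 × 1.602×10⁻¹⁹ × 2.54×10⁻³ × 1.55×10³ = 1.26×10⁻¹⁸ A²
I_n = √(1.26×10⁻¹⁸) = 1.12×10⁻⁹ A = 1.12 nA

1.12 nA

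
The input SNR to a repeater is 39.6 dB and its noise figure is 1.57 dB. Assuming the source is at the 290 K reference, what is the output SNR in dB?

By definition F = SNR_in/SNR_out, so in dB: SNR_out = SNR_in − NF
SNR_out = 39.6 − 1.57 = 38.03 dB

38.03 dB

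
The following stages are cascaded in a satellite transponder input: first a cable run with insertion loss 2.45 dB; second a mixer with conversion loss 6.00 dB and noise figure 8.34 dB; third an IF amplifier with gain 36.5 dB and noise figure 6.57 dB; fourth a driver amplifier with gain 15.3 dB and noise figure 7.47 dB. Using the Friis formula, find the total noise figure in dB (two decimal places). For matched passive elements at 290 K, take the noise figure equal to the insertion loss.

Convert to linear (a loss of L dB is a gain of −L dB): F_i = 10^(NF_i/10), G_i = 10^(G_i,dB/10)
  Stage 1: F_1 = 10^(2.45/10) = 1.758, G_1 = 10^(−2.45/10) = 0.5689
  Stage 2: F_2 = 10^(8.34/10) = 6.823, G_2 = 10^(−6.00/10) = 0.2512
  Stage 3: F_3 = 10^(6.57/10) = 4.539, G_3 = 10^(36.5/10) = 4467
  Stage 4: F_4 = 10^(7.47/10) = 5.585, G_4 = 10^(15.3/10) = 33.88
Friis cascade:
  F = 1.758 + (6.823 − 1)/0.5689 + (4.539 − 1)/0.1429 + (5.585 − 1)/638.3 = 36.77
NF = 10 log₁₀(36.77) = 15.66 dB

15.66 dB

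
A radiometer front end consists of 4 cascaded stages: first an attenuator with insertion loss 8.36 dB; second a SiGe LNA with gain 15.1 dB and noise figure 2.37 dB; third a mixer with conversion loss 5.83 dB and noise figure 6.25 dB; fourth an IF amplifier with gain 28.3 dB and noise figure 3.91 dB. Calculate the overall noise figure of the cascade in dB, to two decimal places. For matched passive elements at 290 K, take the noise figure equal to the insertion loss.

Convert to linear (a loss of L dB is a gain of −L dB): F_i = 10^(NF_i/10), G_i = 10^(G_i,dB/10)
  Stage 1: F_1 = 10^(8.36/10) = 6.855, G_1 = 10^(−8.36/10) = 0.1459
  Stage 2: F_2 = 10^(2.37/10) = 1.726, G_2 = 10^(15.1/10) = 32.36
  Stage 3: F_3 = 10^(6.25/10) = 4.217, G_3 = 10^(−5.83/10) = 0.2612
  Stage 4: F_4 = 10^(3.91/10) = 2.460, G_4 = 10^(28.3/10) = 676.1
Friis cascade:
  F = 6.855 + (1.726 − 1)/0.1459 + (4.217 − 1)/4.721 + (2.460 − 1)/1.233 = 13.70
NF = 10 log₁₀(13.70) = 11.37 dB

11.37 dB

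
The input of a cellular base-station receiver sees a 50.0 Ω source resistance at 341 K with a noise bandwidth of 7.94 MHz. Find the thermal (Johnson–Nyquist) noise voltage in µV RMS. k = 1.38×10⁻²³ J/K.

2.73 µV

V_n = √(4kTRB)
4kTRB = 4 × 1.38×10⁻²³ × 341 × 5.00×10¹ × 7.94×10⁶ = 7.47×10⁻¹² V²
V_n = √(7.47×10⁻¹²) = 2.73×10⁻⁶ V = 2.73 µV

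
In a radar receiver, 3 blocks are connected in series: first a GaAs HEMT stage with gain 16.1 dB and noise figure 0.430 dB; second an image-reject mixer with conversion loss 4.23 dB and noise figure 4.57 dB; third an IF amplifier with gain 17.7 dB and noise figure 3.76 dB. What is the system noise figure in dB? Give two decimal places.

Convert to linear (a loss of L dB is a gain of −L dB): F_i = 10^(NF_i/10), G_i = 10^(G_i,dB/10)
  Stage 1: F_1 = 10^(0.430/10) = 1.104, G_1 = 10^(16.1/10) = 40.74
  Stage 2: F_2 = 10^(4.57/10) = 2.864, G_2 = 10^(−4.23/10) = 0.3776
  Stage 3: F_3 = 10^(3.76/10) = 2.377, G_3 = 10^(17.7/10) = 58.88
Friis cascade:
  F = 1.104 + (2.864 − 1)/40.74 + (2.377 − 1)/15.38 = 1.239
NF = 10 log₁₀(1.239) = 0.93 dB

0.93 dB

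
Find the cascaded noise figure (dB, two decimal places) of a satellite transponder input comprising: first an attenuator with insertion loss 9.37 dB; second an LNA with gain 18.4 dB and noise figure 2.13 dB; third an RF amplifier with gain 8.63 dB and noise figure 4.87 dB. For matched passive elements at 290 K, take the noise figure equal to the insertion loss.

Convert to linear (a loss of L dB is a gain of −L dB): F_i = 10^(NF_i/10), G_i = 10^(G_i,dB/10)
  Stage 1: F_1 = 10^(9.37/10) = 8.650, G_1 = 10^(−9.37/10) = 0.1156
  Stage 2: F_2 = 10^(2.13/10) = 1.633, G_2 = 10^(18.4/10) = 69.18
  Stage 3: F_3 = 10^(4.87/10) = 3.069, G_3 = 10^(8.63/10) = 7.295
Friis cascade:
  F = 8.650 + (1.633 − 1)/0.1156 + (3.069 − 1)/7.998 = 14.38
NF = 10 log₁₀(14.38) = 11.58 dB

11.58 dB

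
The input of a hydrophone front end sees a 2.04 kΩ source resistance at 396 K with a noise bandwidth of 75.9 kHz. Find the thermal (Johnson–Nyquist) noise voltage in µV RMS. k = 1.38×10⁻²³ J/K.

1.84 µV

V_n = √(4kTRB)
4kTRB = 4 × 1.38×10⁻²³ × 396 × 2.04×10³ × 7.59×10⁴ = 3.38×10⁻¹² V²
V_n = √(3.38×10⁻¹²) = 1.84×10⁻⁶ V = 1.84 µV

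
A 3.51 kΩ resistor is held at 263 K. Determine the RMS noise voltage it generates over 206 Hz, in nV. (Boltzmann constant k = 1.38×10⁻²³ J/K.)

V_n = √(4kTRB)
4kTRB = 4 × 1.38×10⁻²³ × 263 × 3.51×10³ × 2.06×10² = 1.05×10⁻¹⁴ V²
V_n = √(1.05×10⁻¹⁴) = 1.02×10⁻⁷ V = 102 nV

102 nV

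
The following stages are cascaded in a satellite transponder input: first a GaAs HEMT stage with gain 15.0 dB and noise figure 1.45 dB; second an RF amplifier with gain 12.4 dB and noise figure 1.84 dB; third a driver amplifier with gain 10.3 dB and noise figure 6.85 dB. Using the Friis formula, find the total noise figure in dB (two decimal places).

Convert to linear (a loss of L dB is a gain of −L dB): F_i = 10^(NF_i/10), G_i = 10^(G_i,dB/10)
  Stage 1: F_1 = 10^(1.45/10) = 1.396, G_1 = 10^(15.0/10) = 31.62
  Stage 2: F_2 = 10^(1.84/10) = 1.528, G_2 = 10^(12.4/10) = 17.38
  Stage 3: F_3 = 10^(6.85/10) = 4.842, G_3 = 10^(10.3/10) = 10.72
Friis cascade:
  F = 1.396 + (1.528 − 1)/31.62 + (4.842 − 1)/549.5 = 1.420
NF = 10 log₁₀(1.420) = 1.52 dB

1.52 dB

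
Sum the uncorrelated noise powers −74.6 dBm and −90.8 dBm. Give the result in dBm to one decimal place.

Convert to linear, add, convert back:
P₁ = 3.47×10⁻¹¹ W, P₂ = 8.32×10⁻¹³ W
P_tot = 3.55×10⁻¹¹ W → 10 log₁₀(P_tot / 10⁻³) = −74.5 dBm

−74.5 dBm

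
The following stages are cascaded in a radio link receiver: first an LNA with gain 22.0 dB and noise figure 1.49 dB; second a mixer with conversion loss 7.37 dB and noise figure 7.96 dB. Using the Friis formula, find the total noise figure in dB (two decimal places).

Convert to linear (a loss of L dB is a gain of −L dB): F_i = 10^(NF_i/10), G_i = 10^(G_i,dB/10)
  Stage 1: F_1 = 10^(1.49/10) = 1.409, G_1 = 10^(22.0/10) = 158.5
  Stage 2: F_2 = 10^(7.96/10) = 6.252, G_2 = 10^(−7.37/10) = 0.1832
Friis cascade:
  F = 1.409 + (6.252 − 1)/158.5 = 1.442
NF = 10 log₁₀(1.442) = 1.59 dB

1.59 dB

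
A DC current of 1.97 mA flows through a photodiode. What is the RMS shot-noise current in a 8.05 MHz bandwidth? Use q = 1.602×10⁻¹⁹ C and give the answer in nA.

71.3 nA

I_n = √(2qI·B)
2qI·B = 2 × 1.602×10⁻¹⁹ × 1.97×10⁻³ × 8.05×10⁶ = 5.08×10⁻¹⁵ A²
I_n = √(5.08×10⁻¹⁵) = 7.13×10⁻⁸ A = 71.3 nA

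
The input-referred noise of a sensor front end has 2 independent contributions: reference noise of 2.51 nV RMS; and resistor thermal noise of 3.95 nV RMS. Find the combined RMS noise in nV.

4.68 nV

Uncorrelated sources add in power (mean-square): V_tot = √(ΣV_i²)
V_tot = √[(2.51×10⁻⁹)² + (3.95×10⁻⁹)²] = 4.68×10⁻⁹ V = 4.68 nV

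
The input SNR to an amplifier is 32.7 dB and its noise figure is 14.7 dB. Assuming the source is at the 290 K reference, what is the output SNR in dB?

By definition F = SNR_in/SNR_out, so in dB: SNR_out = SNR_in − NF
SNR_out = 32.7 − 14.7 = 18.0 dB

18.0 dB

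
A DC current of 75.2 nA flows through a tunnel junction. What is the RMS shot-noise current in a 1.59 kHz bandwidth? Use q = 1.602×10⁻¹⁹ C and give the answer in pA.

I_n = √(2qI·B)
2qI·B = 2 × 1.602×10⁻¹⁹ × 7.52×10⁻⁸ × 1.59×10³ = 3.83×10⁻²³ A²
I_n = √(3.83×10⁻²³) = 6.19×10⁻¹² A = 6.19 pA

6.19 pA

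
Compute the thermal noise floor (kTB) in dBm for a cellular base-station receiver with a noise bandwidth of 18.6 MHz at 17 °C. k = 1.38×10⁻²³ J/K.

−101.3 dBm

T = 17 °C + 273.15 = 290.15 K
P_n = kTB = 1.38×10⁻²³ × 290.15 × 1.86×10⁷ = 7.45×10⁻¹⁴ W
In dBm: 10 log₁₀(7.45×10⁻¹⁴ / 10⁻³) = −101.3 dBm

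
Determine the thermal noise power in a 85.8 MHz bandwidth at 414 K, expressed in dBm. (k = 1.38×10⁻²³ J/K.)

P_n = kTB = 1.38×10⁻²³ × 414 × 8.58×10⁷ = 4.90×10⁻¹³ W
In dBm: 10 log₁₀(4.90×10⁻¹³ / 10⁻³) = −93.1 dBm

−93.1 dBm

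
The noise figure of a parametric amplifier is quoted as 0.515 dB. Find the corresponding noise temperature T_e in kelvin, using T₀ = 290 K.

36.5 K

F = 10^(0.515/10) = 1.1259
T_e = (F − 1)·T₀ = (1.1259 − 1) × 290 = 36.5 K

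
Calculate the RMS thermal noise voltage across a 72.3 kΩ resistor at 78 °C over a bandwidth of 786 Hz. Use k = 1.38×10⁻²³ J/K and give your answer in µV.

1.05 µV

T = 78 °C + 273.15 = 351.15 K
V_n = √(4kTRB)
4kTRB = 4 × 1.38×10⁻²³ × 351.15 × 7.23×10⁴ × 7.86×10² = 1.10×10⁻¹² V²
V_n = √(1.10×10⁻¹²) = 1.05×10⁻⁶ V = 1.05 µV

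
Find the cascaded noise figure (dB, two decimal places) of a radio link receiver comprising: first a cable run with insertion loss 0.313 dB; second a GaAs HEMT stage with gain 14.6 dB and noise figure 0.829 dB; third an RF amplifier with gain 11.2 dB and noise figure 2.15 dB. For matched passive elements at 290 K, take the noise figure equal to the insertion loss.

Convert to linear (a loss of L dB is a gain of −L dB): F_i = 10^(NF_i/10), G_i = 10^(G_i,dB/10)
  Stage 1: F_1 = 10^(0.313/10) = 1.075, G_1 = 10^(−0.313/10) = 0.9305
  Stage 2: F_2 = 10^(0.829/10) = 1.210, G_2 = 10^(14.6/10) = 28.84
  Stage 3: F_3 = 10^(2.15/10) = 1.641, G_3 = 10^(11.2/10) = 13.18
Friis cascade:
  F = 1.075 + (1.210 − 1)/0.9305 + (1.641 − 1)/26.83 = 1.325
NF = 10 log₁₀(1.325) = 1.22 dB

1.22 dB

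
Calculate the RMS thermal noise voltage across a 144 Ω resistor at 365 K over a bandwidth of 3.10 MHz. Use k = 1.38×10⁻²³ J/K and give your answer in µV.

V_n = √(4kTRB)
4kTRB = 4 × 1.38×10⁻²³ × 365 × 1.44×10² × 3.10×10⁶ = 8.99×10⁻¹² V²
V_n = √(8.99×10⁻¹²) = 3.00×10⁻⁶ V = 3.00 µV

3.00 µV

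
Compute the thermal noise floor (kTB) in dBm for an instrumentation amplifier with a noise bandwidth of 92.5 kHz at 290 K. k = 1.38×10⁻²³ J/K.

−124.3 dBm

P_n = kTB = 1.38×10⁻²³ × 290 × 9.25×10⁴ = 3.70×10⁻¹⁶ W
In dBm: 10 log₁₀(3.70×10⁻¹⁶ / 10⁻³) = −124.3 dBm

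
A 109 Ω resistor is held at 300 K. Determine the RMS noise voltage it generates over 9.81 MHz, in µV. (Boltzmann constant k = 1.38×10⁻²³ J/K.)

4.21 µV

V_n = √(4kTRB)
4kTRB = 4 × 1.38×10⁻²³ × 300 × 1.09×10² × 9.81×10⁶ = 1.77×10⁻¹¹ V²
V_n = √(1.77×10⁻¹¹) = 4.21×10⁻⁶ V = 4.21 µV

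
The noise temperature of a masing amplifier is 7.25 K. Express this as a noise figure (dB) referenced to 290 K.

0.107 dB

F = 1 + T_e/T₀ = 1 + 7.25/290 = 1.025
NF = 10 log₁₀(1.025) = 0.107 dB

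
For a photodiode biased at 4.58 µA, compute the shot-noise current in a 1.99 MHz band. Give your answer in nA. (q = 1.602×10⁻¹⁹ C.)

1.71 nA

I_n = √(2qI·B)
2qI·B = 2 × 1.602×10⁻¹⁹ × 4.58×10⁻⁶ × 1.99×10⁶ = 2.92×10⁻¹⁸ A²
I_n = √(2.92×10⁻¹⁸) = 1.71×10⁻⁹ A = 1.71 nA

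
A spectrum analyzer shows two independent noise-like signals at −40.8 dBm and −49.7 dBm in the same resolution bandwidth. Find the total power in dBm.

−40.3 dBm

Convert to linear, add, convert back:
P₁ = 8.32×10⁻⁸ W, P₂ = 1.07×10⁻⁸ W
P_tot = 9.39×10⁻⁸ W → 10 log₁₀(P_tot / 10⁻³) = −40.3 dBm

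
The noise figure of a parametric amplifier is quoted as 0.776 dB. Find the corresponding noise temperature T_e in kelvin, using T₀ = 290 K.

F = 10^(0.776/10) = 1.19564
T_e = (F − 1)·T₀ = (1.19564 − 1) × 290 = 56.7 K

56.7 K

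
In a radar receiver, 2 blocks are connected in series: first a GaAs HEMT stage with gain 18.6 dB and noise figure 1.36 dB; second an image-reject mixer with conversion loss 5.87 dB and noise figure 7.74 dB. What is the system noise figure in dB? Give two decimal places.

1.57 dB

Convert to linear (a loss of L dB is a gain of −L dB): F_i = 10^(NF_i/10), G_i = 10^(G_i,dB/10)
  Stage 1: F_1 = 10^(1.36/10) = 1.368, G_1 = 10^(18.6/10) = 72.44
  Stage 2: F_2 = 10^(7.74/10) = 5.943, G_2 = 10^(−5.87/10) = 0.2588
Friis cascade:
  F = 1.368 + (5.943 − 1)/72.44 = 1.436
NF = 10 log₁₀(1.436) = 1.57 dB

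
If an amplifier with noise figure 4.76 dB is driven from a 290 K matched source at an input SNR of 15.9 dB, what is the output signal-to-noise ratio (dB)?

By definition F = SNR_in/SNR_out, so in dB: SNR_out = SNR_in − NF
SNR_out = 15.9 − 4.76 = 11.14 dB

11.14 dB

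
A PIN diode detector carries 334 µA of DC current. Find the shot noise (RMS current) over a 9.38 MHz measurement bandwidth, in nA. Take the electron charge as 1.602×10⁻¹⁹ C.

I_n = √(2qI·B)
2qI·B = 2 × 1.602×10⁻¹⁹ × 3.34×10⁻⁴ × 9.38×10⁶ = 1.00×10⁻¹⁵ A²
I_n = √(1.00×10⁻¹⁵) = 3.17×10⁻⁸ A = 31.7 nA

31.7 nA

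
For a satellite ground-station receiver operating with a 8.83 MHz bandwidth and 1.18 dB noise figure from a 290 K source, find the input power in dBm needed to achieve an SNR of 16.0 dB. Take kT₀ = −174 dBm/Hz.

Sensitivity = −174 + 10 log₁₀(B) + NF + SNR_min
= −174 + 69.46 + 1.18 + 16.0
= −87.36 dBm → −87.4 dBm

−87.4 dBm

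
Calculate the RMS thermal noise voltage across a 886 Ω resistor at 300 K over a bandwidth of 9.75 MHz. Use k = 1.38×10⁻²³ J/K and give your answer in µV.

V_n = √(4kTRB)
4kTRB = 4 × 1.38×10⁻²³ × 300 × 8.86×10² × 9.75×10⁶ = 1.43×10⁻¹⁰ V²
V_n = √(1.43×10⁻¹⁰) = 1.20×10⁻⁵ V = 12.0 µV

12.0 µV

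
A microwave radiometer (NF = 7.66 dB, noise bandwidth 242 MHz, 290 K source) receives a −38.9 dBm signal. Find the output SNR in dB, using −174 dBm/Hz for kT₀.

Noise floor: N = −174 + 10 log₁₀(B) + NF
10 log₁₀(2.42×10⁸) = 83.84 dB
N = −174 + 83.84 + 7.66 = −82.50 dBm
SNR = P_sig − N = −38.9 − (−82.50) = 43.60 dB → 43.6 dB

43.6 dB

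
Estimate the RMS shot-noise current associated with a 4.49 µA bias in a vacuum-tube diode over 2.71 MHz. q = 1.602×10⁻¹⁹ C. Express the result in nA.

I_n = √(2qI·B)
2qI·B = 2 × 1.602×10⁻¹⁹ × 4.49×10⁻⁶ × 2.71×10⁶ = 3.90×10⁻¹⁸ A²
I_n = √(3.90×10⁻¹⁸) = 1.97×10⁻⁹ A = 1.97 nA

1.97 nA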